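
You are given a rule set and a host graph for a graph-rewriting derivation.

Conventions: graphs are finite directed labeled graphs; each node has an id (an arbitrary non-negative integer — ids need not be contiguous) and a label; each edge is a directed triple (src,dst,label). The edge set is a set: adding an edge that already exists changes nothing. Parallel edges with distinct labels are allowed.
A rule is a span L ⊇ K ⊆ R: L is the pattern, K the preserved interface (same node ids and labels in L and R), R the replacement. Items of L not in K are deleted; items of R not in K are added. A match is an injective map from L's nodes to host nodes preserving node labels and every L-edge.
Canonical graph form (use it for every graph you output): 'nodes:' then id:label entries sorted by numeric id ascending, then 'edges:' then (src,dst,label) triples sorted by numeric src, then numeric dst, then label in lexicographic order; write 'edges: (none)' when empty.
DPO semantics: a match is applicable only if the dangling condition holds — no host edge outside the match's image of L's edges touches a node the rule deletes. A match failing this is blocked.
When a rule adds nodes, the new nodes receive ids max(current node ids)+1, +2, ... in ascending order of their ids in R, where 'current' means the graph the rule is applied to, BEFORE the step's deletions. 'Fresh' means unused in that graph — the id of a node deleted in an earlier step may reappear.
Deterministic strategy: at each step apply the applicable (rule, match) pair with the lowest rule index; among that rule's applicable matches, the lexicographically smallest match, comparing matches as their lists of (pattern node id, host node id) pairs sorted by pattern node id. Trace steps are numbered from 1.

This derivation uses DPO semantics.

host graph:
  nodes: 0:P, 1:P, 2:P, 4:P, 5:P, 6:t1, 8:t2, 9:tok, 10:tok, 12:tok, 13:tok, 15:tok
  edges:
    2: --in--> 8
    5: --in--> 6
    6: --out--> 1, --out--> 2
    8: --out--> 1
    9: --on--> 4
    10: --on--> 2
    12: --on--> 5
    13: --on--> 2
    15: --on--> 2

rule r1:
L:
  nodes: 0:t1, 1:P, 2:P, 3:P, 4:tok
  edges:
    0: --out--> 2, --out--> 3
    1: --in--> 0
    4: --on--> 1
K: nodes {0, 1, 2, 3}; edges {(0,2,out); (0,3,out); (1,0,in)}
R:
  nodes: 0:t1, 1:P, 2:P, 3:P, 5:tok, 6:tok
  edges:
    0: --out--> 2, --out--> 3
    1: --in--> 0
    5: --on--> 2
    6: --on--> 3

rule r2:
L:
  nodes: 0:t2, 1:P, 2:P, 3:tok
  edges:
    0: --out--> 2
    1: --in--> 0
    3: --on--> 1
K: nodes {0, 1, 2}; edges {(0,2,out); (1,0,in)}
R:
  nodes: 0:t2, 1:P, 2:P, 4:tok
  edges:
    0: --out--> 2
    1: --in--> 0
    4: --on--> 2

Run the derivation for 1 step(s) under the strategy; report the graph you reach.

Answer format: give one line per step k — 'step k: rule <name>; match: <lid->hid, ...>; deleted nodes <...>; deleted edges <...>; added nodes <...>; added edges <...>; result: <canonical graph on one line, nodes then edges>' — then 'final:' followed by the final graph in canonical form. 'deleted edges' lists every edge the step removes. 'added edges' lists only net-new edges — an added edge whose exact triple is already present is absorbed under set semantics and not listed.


step 1: rule r1; match: 0->6, 1->5, 2->1, 3->2, 4->12; deleted nodes 12; deleted edges (12,5,on); added nodes 16, 17; added edges (16,1,on); (17,2,on); result: nodes: 0:P, 1:P, 2:P, 4:P, 5:P, 6:t1, 8:t2, 9:tok, 10:tok, 13:tok, 15:tok, 16:tok, 17:tok edges: (2,8,in); (5,6,in); (6,1,out); (6,2,out); (8,1,out); (9,4,on); (10,2,on); (13,2,on); (15,2,on); (16,1,on); (17,2,on)
final:
nodes: 0:P, 1:P, 2:P, 4:P, 5:P, 6:t1, 8:t2, 9:tok, 10:tok, 13:tok, 15:tok, 16:tok, 17:tok
edges: (2,8,in); (5,6,in); (6,1,out); (6,2,out); (8,1,out); (9,4,on); (10,2,on); (13,2,on); (15,2,on); (16,1,on); (17,2,on)


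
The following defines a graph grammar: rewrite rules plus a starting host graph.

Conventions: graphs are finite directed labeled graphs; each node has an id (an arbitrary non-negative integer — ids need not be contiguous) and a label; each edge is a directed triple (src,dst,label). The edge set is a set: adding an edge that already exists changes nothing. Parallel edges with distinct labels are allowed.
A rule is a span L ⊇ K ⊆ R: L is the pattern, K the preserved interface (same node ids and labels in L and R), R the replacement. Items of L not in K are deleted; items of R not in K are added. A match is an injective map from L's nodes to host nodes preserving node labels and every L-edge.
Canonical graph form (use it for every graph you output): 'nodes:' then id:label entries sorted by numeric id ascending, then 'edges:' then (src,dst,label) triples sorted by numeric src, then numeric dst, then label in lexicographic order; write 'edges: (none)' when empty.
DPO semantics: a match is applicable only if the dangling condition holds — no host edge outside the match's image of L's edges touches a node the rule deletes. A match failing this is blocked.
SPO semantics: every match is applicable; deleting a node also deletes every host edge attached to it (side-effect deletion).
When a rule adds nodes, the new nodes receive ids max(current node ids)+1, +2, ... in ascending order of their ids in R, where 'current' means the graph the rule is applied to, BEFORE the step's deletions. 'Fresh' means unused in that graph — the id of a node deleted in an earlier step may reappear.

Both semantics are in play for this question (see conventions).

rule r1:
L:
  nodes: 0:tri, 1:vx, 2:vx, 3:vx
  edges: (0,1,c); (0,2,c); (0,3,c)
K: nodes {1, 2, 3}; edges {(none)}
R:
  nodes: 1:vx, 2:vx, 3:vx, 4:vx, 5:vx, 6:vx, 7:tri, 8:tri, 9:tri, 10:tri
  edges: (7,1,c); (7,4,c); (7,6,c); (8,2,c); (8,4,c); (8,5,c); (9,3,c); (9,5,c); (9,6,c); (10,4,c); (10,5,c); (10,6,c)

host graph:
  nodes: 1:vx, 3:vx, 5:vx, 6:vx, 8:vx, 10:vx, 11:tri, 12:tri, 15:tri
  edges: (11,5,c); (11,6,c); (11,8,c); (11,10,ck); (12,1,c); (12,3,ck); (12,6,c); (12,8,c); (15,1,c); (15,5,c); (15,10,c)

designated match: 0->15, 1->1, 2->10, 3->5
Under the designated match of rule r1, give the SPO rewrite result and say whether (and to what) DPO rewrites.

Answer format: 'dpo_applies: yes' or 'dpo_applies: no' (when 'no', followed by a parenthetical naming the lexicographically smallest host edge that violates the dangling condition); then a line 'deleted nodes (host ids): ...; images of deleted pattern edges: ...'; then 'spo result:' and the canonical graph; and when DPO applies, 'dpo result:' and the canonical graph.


dpo_applies: yes
deleted nodes (host ids): 15; images of deleted pattern edges: (15,1,c); (15,5,c); (15,10,c)
spo result:
nodes: 1:vx, 3:vx, 5:vx, 6:vx, 8:vx, 10:vx, 11:tri, 12:tri, 16:vx, 17:vx, 18:vx, 19:tri, 20:tri, 21:tri, 22:tri
edges: (11,5,c); (11,6,c); (11,8,c); (11,10,ck); (12,1,c); (12,3,ck); (12,6,c); (12,8,c); (19,1,c); (19,16,c); (19,18,c); (20,10,c); (20,16,c); (20,17,c); (21,5,c); (21,17,c); (21,18,c); (22,16,c); (22,17,c); (22,18,c)
dpo result:
nodes: 1:vx, 3:vx, 5:vx, 6:vx, 8:vx, 10:vx, 11:tri, 12:tri, 16:vx, 17:vx, 18:vx, 19:tri, 20:tri, 21:tri, 22:tri
edges: (11,5,c); (11,6,c); (11,8,c); (11,10,ck); (12,1,c); (12,3,ck); (12,6,c); (12,8,c); (19,1,c); (19,16,c); (19,18,c); (20,10,c); (20,16,c); (20,17,c); (21,5,c); (21,17,c); (21,18,c); (22,16,c); (22,17,c); (22,18,c)


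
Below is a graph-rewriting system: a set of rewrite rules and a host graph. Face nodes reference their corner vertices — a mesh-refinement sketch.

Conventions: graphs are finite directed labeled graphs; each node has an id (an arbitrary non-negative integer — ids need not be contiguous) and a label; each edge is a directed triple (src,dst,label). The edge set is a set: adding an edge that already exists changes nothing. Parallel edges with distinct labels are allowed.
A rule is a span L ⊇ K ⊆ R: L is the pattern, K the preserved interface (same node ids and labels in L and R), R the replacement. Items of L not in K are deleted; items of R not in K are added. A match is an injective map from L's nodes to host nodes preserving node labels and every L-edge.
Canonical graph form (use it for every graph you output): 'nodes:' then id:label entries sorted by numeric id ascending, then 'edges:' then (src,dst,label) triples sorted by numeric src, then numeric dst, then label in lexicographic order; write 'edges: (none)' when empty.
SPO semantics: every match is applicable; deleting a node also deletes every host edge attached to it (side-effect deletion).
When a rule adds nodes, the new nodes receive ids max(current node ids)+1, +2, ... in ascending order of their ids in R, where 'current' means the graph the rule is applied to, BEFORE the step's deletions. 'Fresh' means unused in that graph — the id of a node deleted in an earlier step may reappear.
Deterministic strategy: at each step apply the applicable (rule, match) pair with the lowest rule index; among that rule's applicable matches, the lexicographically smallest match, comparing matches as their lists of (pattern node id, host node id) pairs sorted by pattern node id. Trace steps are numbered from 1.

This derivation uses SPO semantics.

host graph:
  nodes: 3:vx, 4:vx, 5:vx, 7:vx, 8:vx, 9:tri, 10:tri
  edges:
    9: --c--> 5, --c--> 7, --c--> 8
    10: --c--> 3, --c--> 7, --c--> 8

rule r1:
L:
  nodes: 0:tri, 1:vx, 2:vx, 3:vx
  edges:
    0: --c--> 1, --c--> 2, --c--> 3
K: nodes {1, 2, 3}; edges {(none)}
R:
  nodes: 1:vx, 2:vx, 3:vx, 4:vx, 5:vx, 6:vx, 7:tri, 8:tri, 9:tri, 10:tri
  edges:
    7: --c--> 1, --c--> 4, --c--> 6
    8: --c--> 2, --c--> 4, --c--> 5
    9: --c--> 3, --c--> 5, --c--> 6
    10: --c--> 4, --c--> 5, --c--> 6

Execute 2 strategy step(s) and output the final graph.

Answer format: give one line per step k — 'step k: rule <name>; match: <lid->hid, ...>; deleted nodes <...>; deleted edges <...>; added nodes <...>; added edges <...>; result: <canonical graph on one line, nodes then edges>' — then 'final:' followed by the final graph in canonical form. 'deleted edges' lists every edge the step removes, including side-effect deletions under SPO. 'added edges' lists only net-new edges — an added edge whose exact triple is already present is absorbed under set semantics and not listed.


step 1: rule r1; match: 0->9, 1->5, 2->7, 3->8; deleted nodes 9; deleted edges (9,5,c); (9,7,c); (9,8,c); added nodes 11, 12, 13, 14, 15, 16, 17; added edges (14,5,c); (14,11,c); (14,13,c); (15,7,c); (15,11,c); (15,12,c); (16,8,c); (16,12,c); (16,13,c); (17,11,c); (17,12,c); (17,13,c); result: nodes: 3:vx, 4:vx, 5:vx, 7:vx, 8:vx, 10:tri, 11:vx, 12:vx, 13:vx, 14:tri, 15:tri, 16:tri, 17:tri edges: (10,3,c); (10,7,c); (10,8,c); (14,5,c); (14,11,c); (14,13,c); (15,7,c); (15,11,c); (15,12,c); (16,8,c); (16,12,c); (16,13,c); (17,11,c); (17,12,c); (17,13,c)
step 2: rule r1; match: 0->10, 1->3, 2->7, 3->8; deleted nodes 10; deleted edges (10,3,c); (10,7,c); (10,8,c); added nodes 18, 19, 20, 21, 22, 23, 24; added edges (21,3,c); (21,18,c); (21,20,c); (22,7,c); (22,18,c); (22,19,c); (23,8,c); (23,19,c); (23,20,c); (24,18,c); (24,19,c); (24,20,c); result: nodes: 3:vx, 4:vx, 5:vx, 7:vx, 8:vx, 11:vx, 12:vx, 13:vx, 14:tri, 15:tri, 16:tri, 17:tri, 18:vx, 19:vx, 20:vx, 21:tri, 22:tri, 23:tri, 24:tri edges: (14,5,c); (14,11,c); (14,13,c); (15,7,c); (15,11,c); (15,12,c); (16,8,c); (16,12,c); (16,13,c); (17,11,c); (17,12,c); (17,13,c); (21,3,c); (21,18,c); (21,20,c); (22,7,c); (22,18,c); (22,19,c); (23,8,c); (23,19,c); (23,20,c); (24,18,c); (24,19,c); (24,20,c)
final:
nodes: 3:vx, 4:vx, 5:vx, 7:vx, 8:vx, 11:vx, 12:vx, 13:vx, 14:tri, 15:tri, 16:tri, 17:tri, 18:vx, 19:vx, 20:vx, 21:tri, 22:tri, 23:tri, 24:tri
edges: (14,5,c); (14,11,c); (14,13,c); (15,7,c); (15,11,c); (15,12,c); (16,8,c); (16,12,c); (16,13,c); (17,11,c); (17,12,c); (17,13,c); (21,3,c); (21,18,c); (21,20,c); (22,7,c); (22,18,c); (22,19,c); (23,8,c); (23,19,c); (23,20,c); (24,18,c); (24,19,c); (24,20,c)


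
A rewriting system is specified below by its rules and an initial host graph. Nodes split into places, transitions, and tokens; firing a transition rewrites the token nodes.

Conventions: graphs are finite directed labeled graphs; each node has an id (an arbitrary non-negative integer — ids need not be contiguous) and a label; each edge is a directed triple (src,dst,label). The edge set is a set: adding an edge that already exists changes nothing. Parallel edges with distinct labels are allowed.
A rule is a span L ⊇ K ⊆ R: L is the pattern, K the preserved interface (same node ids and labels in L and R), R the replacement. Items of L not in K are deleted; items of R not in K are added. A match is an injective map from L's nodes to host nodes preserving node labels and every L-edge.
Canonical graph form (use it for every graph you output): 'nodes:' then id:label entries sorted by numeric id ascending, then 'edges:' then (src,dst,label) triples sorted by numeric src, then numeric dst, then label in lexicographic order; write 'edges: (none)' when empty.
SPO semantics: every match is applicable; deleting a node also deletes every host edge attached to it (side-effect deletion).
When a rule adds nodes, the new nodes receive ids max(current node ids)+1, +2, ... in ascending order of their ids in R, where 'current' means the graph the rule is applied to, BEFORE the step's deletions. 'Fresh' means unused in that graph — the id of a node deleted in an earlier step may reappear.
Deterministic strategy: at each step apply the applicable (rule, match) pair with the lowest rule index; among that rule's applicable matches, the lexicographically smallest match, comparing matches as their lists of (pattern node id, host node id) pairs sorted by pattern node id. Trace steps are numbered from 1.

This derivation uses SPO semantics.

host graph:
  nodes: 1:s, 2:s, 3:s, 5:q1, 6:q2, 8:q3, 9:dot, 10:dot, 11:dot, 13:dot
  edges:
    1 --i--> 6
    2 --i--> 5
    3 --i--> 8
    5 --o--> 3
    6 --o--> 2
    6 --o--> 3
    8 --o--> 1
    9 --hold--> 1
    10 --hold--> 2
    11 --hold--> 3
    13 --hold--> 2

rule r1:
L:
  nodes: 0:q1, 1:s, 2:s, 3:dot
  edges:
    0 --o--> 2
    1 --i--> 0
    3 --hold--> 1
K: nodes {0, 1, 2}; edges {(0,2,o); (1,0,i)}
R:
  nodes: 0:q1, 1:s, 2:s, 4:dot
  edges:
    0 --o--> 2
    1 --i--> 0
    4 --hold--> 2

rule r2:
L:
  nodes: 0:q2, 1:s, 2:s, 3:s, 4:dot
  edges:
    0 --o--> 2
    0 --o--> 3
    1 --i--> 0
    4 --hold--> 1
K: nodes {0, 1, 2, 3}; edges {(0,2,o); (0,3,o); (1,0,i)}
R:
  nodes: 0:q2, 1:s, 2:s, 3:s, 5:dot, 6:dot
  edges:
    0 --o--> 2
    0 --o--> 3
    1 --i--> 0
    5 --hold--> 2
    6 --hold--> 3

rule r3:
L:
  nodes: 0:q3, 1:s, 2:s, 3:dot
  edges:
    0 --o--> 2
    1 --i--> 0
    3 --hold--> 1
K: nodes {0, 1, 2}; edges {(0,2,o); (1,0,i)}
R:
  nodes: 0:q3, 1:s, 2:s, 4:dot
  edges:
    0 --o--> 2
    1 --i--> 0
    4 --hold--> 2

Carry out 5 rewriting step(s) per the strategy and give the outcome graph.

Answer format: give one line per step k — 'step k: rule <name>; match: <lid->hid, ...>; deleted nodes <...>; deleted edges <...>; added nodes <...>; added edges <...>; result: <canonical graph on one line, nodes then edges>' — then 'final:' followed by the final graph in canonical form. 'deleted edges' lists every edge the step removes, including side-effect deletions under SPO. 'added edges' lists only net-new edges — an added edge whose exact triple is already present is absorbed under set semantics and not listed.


step 1: rule r1; match: 0->5, 1->2, 2->3, 3->10; deleted nodes 10; deleted edges (10,2,hold); added nodes 14; added edges (14,3,hold); result: nodes: 1:s, 2:s, 3:s, 5:q1, 6:q2, 8:q3, 9:dot, 11:dot, 13:dot, 14:dot edges: (1,6,i); (2,5,i); (3,8,i); (5,3,o); (6,2,o); (6,3,o); (8,1,o); (9,1,hold); (11,3,hold); (13,2,hold); (14,3,hold)
step 2: rule r1; match: 0->5, 1->2, 2->3, 3->13; deleted nodes 13; deleted edges (13,2,hold); added nodes 15; added edges (15,3,hold); result: nodes: 1:s, 2:s, 3:s, 5:q1, 6:q2, 8:q3, 9:dot, 11:dot, 14:dot, 15:dot edges: (1,6,i); (2,5,i); (3,8,i); (5,3,o); (6,2,o); (6,3,o); (8,1,o); (9,1,hold); (11,3,hold); (14,3,hold); (15,3,hold)
step 3: rule r2; match: 0->6, 1->1, 2->2, 3->3, 4->9; deleted nodes 9; deleted edges (9,1,hold); added nodes 16, 17; added edges (16,2,hold); (17,3,hold); result: nodes: 1:s, 2:s, 3:s, 5:q1, 6:q2, 8:q3, 11:dot, 14:dot, 15:dot, 16:dot, 17:dot edges: (1,6,i); (2,5,i); (3,8,i); (5,3,o); (6,2,o); (6,3,o); (8,1,o); (11,3,hold); (14,3,hold); (15,3,hold); (16,2,hold); (17,3,hold)
step 4: rule r1; match: 0->5, 1->2, 2->3, 3->16; deleted nodes 16; deleted edges (16,2,hold); added nodes 18; added edges (18,3,hold); result: nodes: 1:s, 2:s, 3:s, 5:q1, 6:q2, 8:q3, 11:dot, 14:dot, 15:dot, 17:dot, 18:dot edges: (1,6,i); (2,5,i); (3,8,i); (5,3,o); (6,2,o); (6,3,o); (8,1,o); (11,3,hold); (14,3,hold); (15,3,hold); (17,3,hold); (18,3,hold)
step 5: rule r3; match: 0->8, 1->3, 2->1, 3->11; deleted nodes 11; deleted edges (11,3,hold); added nodes 19; added edges (19,1,hold); result: nodes: 1:s, 2:s, 3:s, 5:q1, 6:q2, 8:q3, 14:dot, 15:dot, 17:dot, 18:dot, 19:dot edges: (1,6,i); (2,5,i); (3,8,i); (5,3,o); (6,2,o); (6,3,o); (8,1,o); (14,3,hold); (15,3,hold); (17,3,hold); (18,3,hold); (19,1,hold)
final:
nodes: 1:s, 2:s, 3:s, 5:q1, 6:q2, 8:q3, 14:dot, 15:dot, 17:dot, 18:dot, 19:dot
edges: (1,6,i); (2,5,i); (3,8,i); (5,3,o); (6,2,o); (6,3,o); (8,1,o); (14,3,hold); (15,3,hold); (17,3,hold); (18,3,hold); (19,1,hold)


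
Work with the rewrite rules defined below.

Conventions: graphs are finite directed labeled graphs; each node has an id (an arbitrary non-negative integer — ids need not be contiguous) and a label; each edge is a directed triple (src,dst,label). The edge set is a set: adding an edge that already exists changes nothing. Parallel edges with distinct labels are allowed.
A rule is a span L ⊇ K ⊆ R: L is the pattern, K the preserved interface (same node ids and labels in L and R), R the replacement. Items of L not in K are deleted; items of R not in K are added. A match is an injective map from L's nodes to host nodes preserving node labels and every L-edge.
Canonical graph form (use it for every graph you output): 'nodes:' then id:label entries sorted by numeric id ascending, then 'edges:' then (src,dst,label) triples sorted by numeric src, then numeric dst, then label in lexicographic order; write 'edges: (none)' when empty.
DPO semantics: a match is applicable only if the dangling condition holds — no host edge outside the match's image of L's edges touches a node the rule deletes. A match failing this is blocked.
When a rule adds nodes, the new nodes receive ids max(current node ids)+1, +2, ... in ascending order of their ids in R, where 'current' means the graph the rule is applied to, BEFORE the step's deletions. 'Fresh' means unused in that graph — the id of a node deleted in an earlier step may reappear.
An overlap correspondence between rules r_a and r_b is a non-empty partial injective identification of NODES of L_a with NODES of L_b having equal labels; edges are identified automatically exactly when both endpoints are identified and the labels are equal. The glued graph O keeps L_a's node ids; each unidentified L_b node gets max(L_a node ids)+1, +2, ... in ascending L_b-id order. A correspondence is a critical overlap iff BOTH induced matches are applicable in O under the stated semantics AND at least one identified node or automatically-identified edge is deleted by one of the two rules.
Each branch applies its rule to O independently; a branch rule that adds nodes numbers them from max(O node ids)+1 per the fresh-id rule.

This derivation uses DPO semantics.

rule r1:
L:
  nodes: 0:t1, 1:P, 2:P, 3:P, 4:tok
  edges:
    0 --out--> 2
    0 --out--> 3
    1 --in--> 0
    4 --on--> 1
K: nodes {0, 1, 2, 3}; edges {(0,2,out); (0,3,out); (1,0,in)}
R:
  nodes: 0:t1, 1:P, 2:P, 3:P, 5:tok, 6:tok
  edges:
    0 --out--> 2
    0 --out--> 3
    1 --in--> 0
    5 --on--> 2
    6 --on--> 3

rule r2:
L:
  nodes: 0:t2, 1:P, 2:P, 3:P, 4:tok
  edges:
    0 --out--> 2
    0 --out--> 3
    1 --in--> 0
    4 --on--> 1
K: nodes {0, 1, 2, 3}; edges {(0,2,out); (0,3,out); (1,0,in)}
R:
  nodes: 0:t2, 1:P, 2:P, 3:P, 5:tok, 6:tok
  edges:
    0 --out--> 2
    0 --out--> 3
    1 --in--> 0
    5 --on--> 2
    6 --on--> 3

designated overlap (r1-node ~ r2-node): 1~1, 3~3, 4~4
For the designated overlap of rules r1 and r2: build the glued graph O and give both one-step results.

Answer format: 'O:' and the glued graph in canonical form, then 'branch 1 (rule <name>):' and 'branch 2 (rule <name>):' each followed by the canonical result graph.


O:
nodes: 0:t1, 1:P, 2:P, 3:P, 4:tok, 5:t2, 6:P
edges: (0,2,out); (0,3,out); (1,0,in); (1,5,in); (4,1,on); (5,3,out); (5,6,out)
branch 1 (rule r1):
nodes: 0:t1, 1:P, 2:P, 3:P, 5:t2, 6:P, 7:tok, 8:tok
edges: (0,2,out); (0,3,out); (1,0,in); (1,5,in); (5,3,out); (5,6,out); (7,2,on); (8,3,on)
branch 2 (rule r2):
nodes: 0:t1, 1:P, 2:P, 3:P, 5:t2, 6:P, 7:tok, 8:tok
edges: (0,2,out); (0,3,out); (1,0,in); (1,5,in); (5,3,out); (5,6,out); (7,6,on); (8,3,on)


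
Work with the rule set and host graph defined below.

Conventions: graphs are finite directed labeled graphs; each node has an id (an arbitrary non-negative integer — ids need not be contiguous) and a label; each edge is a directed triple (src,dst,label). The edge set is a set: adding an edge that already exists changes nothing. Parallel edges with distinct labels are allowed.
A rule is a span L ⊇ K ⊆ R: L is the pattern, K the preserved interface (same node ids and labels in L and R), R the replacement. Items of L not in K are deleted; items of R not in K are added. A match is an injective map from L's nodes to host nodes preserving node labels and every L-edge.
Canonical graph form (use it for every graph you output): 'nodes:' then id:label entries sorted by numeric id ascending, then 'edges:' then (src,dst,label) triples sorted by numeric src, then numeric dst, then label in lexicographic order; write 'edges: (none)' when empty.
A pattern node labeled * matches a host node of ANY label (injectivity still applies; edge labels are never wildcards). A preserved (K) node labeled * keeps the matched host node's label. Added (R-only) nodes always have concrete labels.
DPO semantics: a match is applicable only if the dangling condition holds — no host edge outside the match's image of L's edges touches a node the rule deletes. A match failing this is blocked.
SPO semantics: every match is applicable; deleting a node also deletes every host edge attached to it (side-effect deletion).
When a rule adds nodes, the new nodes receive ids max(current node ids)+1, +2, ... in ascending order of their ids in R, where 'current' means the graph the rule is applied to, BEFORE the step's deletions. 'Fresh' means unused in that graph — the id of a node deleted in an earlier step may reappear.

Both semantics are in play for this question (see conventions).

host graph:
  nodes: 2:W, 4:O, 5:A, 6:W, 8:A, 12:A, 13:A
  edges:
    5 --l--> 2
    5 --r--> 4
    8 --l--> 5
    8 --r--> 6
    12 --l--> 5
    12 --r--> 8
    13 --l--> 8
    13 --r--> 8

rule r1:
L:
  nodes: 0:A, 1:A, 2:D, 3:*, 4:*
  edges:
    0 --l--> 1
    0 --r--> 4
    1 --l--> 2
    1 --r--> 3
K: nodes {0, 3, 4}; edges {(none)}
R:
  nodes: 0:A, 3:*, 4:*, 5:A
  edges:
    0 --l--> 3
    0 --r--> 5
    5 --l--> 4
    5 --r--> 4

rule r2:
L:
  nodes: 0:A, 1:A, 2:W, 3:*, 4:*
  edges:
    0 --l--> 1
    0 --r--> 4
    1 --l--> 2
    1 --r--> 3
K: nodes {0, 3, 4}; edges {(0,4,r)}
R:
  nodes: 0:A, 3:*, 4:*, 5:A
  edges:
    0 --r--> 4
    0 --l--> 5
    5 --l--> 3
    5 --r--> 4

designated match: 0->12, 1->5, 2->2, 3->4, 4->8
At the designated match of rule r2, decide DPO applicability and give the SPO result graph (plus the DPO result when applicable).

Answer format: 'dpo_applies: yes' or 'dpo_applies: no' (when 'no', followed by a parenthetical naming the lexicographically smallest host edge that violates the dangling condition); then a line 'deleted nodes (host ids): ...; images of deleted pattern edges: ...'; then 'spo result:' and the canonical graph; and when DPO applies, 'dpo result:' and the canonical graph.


dpo_applies: no
(the rule deletes node 5, which keeps host edge (8,5,l) outside the match image — the dangling condition fails, DPO blocks; SPO proceeds and side-deletes such edges)
deleted nodes (host ids): 2, 5; images of deleted pattern edges: (5,2,l); (5,4,r); (12,5,l)
spo result:
nodes: 4:O, 6:W, 8:A, 12:A, 13:A, 14:A
edges: (8,6,r); (12,8,r); (12,14,l); (13,8,l); (13,8,r); (14,4,l); (14,8,r)


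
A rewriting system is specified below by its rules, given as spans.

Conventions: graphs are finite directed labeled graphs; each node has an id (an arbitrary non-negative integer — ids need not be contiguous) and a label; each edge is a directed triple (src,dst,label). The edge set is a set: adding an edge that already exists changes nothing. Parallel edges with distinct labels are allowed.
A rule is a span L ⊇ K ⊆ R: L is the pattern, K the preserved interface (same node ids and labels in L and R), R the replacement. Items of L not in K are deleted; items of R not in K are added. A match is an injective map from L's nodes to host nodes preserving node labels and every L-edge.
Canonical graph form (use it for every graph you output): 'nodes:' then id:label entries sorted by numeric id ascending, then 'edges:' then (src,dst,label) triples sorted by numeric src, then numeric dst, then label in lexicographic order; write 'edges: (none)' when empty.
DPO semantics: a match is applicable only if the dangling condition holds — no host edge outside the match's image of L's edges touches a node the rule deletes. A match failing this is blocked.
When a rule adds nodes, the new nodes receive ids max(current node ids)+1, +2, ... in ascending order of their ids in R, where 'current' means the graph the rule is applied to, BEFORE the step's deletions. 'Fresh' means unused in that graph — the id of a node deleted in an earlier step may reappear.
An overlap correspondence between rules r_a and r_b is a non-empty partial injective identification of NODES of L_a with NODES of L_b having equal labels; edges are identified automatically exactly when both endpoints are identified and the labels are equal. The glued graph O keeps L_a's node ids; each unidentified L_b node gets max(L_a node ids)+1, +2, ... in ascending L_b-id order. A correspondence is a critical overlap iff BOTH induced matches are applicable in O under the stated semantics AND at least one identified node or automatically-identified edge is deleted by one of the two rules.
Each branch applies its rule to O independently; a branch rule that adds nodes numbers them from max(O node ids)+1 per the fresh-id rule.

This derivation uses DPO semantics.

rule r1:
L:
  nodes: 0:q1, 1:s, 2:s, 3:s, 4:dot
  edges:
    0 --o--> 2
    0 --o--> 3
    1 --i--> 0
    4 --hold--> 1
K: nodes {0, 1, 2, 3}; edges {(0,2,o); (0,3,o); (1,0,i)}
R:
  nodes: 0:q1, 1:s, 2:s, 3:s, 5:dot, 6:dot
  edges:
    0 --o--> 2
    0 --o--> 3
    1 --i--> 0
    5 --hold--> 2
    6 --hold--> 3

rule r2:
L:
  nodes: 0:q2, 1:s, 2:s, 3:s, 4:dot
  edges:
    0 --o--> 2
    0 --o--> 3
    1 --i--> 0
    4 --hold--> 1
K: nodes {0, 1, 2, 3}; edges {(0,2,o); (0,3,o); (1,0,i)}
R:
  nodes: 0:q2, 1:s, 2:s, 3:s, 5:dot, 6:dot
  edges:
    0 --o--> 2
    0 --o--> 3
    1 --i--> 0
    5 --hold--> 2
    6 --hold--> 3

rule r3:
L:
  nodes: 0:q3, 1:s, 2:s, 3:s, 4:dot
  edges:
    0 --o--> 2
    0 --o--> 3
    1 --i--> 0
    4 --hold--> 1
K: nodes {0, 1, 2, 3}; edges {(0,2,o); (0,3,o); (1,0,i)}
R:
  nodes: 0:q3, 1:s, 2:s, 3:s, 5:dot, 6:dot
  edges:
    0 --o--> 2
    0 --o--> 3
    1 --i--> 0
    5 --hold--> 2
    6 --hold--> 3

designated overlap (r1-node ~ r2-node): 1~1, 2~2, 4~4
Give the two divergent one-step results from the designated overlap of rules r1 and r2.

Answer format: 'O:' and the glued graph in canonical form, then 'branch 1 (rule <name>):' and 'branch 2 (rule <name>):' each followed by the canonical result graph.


O:
nodes: 0:q1, 1:s, 2:s, 3:s, 4:dot, 5:q2, 6:s
edges: (0,2,o); (0,3,o); (1,0,i); (1,5,i); (4,1,hold); (5,2,o); (5,6,o)
branch 1 (rule r1):
nodes: 0:q1, 1:s, 2:s, 3:s, 5:q2, 6:s, 7:dot, 8:dot
edges: (0,2,o); (0,3,o); (1,0,i); (1,5,i); (5,2,o); (5,6,o); (7,2,hold); (8,3,hold)
branch 2 (rule r2):
nodes: 0:q1, 1:s, 2:s, 3:s, 5:q2, 6:s, 7:dot, 8:dot
edges: (0,2,o); (0,3,o); (1,0,i); (1,5,i); (5,2,o); (5,6,o); (7,2,hold); (8,6,hold)


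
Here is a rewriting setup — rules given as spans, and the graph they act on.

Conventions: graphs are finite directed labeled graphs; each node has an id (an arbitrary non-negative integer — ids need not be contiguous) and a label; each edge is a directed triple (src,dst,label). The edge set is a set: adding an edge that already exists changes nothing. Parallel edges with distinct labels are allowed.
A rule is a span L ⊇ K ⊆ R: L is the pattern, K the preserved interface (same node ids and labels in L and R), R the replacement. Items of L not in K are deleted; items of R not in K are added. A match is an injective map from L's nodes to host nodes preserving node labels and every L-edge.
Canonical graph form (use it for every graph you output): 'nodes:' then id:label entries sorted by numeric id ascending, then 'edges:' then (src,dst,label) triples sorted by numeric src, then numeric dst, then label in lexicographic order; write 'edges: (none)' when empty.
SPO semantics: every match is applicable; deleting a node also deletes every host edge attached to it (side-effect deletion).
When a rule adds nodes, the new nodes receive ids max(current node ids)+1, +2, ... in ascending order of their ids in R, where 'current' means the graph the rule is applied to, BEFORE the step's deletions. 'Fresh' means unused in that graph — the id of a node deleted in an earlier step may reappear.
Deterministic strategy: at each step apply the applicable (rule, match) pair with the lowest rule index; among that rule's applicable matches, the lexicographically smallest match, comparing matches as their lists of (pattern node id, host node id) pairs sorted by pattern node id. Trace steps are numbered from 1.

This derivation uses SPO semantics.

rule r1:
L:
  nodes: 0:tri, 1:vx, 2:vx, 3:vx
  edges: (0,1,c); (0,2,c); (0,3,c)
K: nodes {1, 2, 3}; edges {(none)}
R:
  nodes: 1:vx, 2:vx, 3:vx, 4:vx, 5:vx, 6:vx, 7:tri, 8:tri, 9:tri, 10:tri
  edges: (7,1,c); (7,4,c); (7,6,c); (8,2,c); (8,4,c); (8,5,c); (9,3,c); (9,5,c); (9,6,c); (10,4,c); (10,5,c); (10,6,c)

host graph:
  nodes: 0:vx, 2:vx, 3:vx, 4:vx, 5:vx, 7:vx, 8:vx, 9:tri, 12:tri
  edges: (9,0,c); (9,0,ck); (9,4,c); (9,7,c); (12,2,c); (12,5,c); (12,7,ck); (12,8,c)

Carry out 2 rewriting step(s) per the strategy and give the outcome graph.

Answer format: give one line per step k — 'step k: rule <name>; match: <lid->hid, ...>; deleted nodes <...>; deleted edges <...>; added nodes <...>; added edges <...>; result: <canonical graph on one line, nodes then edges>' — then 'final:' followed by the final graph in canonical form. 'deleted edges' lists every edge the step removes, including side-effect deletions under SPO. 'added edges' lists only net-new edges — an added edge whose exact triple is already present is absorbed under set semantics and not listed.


step 1: rule r1; match: 0->9, 1->0, 2->4, 3->7; deleted nodes 9; deleted edges (9,0,c); (9,0,ck); (9,4,c); (9,7,c); added nodes 13, 14, 15, 16, 17, 18, 19; added edges (16,0,c); (16,13,c); (16,15,c); (17,4,c); (17,13,c); (17,14,c); (18,7,c); (18,14,c); (18,15,c); (19,13,c); (19,14,c); (19,15,c); result: nodes: 0:vx, 2:vx, 3:vx, 4:vx, 5:vx, 7:vx, 8:vx, 12:tri, 13:vx, 14:vx, 15:vx, 16:tri, 17:tri, 18:tri, 19:tri edges: (12,2,c); (12,5,c); (12,7,ck); (12,8,c); (16,0,c); (16,13,c); (16,15,c); (17,4,c); (17,13,c); (17,14,c); (18,7,c); (18,14,c); (18,15,c); (19,13,c); (19,14,c); (19,15,c)
step 2: rule r1; match: 0->12, 1->2, 2->5, 3->8; deleted nodes 12; deleted edges (12,2,c); (12,5,c); (12,7,ck); (12,8,c); added nodes 20, 21, 22, 23, 24, 25, 26; added edges (23,2,c); (23,20,c); (23,22,c); (24,5,c); (24,20,c); (24,21,c); (25,8,c); (25,21,c); (25,22,c); (26,20,c); (26,21,c); (26,22,c); result: nodes: 0:vx, 2:vx, 3:vx, 4:vx, 5:vx, 7:vx, 8:vx, 13:vx, 14:vx, 15:vx, 16:tri, 17:tri, 18:tri, 19:tri, 20:vx, 21:vx, 22:vx, 23:tri, 24:tri, 25:tri, 26:tri edges: (16,0,c); (16,13,c); (16,15,c); (17,4,c); (17,13,c); (17,14,c); (18,7,c); (18,14,c); (18,15,c); (19,13,c); (19,14,c); (19,15,c); (23,2,c); (23,20,c); (23,22,c); (24,5,c); (24,20,c); (24,21,c); (25,8,c); (25,21,c); (25,22,c); (26,20,c); (26,21,c); (26,22,c)
final:
nodes: 0:vx, 2:vx, 3:vx, 4:vx, 5:vx, 7:vx, 8:vx, 13:vx, 14:vx, 15:vx, 16:tri, 17:tri, 18:tri, 19:tri, 20:vx, 21:vx, 22:vx, 23:tri, 24:tri, 25:tri, 26:tri
edges: (16,0,c); (16,13,c); (16,15,c); (17,4,c); (17,13,c); (17,14,c); (18,7,c); (18,14,c); (18,15,c); (19,13,c); (19,14,c); (19,15,c); (23,2,c); (23,20,c); (23,22,c); (24,5,c); (24,20,c); (24,21,c); (25,8,c); (25,21,c); (25,22,c); (26,20,c); (26,21,c); (26,22,c)


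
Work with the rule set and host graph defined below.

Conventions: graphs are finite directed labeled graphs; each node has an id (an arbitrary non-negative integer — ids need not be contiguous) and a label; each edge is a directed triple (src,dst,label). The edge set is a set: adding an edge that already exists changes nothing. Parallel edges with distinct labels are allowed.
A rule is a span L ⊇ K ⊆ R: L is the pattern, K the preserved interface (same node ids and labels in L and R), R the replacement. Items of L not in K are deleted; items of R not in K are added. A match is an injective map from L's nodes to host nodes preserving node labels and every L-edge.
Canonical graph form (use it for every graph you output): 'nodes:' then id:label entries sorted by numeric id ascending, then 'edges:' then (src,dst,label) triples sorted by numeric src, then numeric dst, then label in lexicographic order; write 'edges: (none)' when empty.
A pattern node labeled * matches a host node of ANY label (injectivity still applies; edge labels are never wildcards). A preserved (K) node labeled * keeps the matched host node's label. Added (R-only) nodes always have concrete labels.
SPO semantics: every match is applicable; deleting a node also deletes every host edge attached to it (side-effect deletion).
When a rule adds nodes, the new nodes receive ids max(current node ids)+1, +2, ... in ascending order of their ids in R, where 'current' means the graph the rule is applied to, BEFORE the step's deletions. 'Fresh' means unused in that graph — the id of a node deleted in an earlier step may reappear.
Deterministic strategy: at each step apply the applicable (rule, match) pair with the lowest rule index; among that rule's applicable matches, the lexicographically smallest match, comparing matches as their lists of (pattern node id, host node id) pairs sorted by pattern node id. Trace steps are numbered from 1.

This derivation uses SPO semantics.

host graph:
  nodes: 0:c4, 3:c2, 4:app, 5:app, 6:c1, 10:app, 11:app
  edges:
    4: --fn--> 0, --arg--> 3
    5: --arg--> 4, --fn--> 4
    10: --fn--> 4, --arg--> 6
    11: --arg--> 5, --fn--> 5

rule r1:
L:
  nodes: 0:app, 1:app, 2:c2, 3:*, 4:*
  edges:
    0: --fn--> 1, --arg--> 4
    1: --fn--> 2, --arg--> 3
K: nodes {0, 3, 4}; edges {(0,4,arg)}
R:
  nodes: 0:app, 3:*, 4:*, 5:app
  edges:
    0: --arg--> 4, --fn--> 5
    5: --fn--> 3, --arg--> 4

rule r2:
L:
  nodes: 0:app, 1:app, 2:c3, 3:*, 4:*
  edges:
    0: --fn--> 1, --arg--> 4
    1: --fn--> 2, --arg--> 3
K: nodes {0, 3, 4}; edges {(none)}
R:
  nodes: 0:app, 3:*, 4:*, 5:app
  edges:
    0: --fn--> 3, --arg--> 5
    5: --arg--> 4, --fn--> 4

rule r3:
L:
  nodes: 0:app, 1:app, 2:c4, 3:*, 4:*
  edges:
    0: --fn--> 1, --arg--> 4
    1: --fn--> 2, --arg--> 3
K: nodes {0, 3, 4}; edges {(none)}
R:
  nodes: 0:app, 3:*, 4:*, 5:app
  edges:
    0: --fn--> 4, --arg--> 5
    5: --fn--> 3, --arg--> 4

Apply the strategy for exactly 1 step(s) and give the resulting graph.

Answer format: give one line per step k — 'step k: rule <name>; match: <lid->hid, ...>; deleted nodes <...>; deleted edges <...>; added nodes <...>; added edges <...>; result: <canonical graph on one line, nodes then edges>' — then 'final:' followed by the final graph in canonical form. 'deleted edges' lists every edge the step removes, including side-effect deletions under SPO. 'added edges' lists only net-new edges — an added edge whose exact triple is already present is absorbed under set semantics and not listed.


step 1: rule r3; match: 0->10, 1->4, 2->0, 3->3, 4->6; deleted nodes 0, 4; deleted edges (4,0,fn); (4,3,arg); (5,4,arg); (5,4,fn); (10,4,fn); (10,6,arg); added nodes 12; added edges (10,6,fn); (10,12,arg); (12,3,fn); (12,6,arg); result: nodes: 3:c2, 5:app, 6:c1, 10:app, 11:app, 12:app edges: (10,6,fn); (10,12,arg); (11,5,arg); (11,5,fn); (12,3,fn); (12,6,arg)
final:
nodes: 3:c2, 5:app, 6:c1, 10:app, 11:app, 12:app
edges: (10,6,fn); (10,12,arg); (11,5,arg); (11,5,fn); (12,3,fn); (12,6,arg)


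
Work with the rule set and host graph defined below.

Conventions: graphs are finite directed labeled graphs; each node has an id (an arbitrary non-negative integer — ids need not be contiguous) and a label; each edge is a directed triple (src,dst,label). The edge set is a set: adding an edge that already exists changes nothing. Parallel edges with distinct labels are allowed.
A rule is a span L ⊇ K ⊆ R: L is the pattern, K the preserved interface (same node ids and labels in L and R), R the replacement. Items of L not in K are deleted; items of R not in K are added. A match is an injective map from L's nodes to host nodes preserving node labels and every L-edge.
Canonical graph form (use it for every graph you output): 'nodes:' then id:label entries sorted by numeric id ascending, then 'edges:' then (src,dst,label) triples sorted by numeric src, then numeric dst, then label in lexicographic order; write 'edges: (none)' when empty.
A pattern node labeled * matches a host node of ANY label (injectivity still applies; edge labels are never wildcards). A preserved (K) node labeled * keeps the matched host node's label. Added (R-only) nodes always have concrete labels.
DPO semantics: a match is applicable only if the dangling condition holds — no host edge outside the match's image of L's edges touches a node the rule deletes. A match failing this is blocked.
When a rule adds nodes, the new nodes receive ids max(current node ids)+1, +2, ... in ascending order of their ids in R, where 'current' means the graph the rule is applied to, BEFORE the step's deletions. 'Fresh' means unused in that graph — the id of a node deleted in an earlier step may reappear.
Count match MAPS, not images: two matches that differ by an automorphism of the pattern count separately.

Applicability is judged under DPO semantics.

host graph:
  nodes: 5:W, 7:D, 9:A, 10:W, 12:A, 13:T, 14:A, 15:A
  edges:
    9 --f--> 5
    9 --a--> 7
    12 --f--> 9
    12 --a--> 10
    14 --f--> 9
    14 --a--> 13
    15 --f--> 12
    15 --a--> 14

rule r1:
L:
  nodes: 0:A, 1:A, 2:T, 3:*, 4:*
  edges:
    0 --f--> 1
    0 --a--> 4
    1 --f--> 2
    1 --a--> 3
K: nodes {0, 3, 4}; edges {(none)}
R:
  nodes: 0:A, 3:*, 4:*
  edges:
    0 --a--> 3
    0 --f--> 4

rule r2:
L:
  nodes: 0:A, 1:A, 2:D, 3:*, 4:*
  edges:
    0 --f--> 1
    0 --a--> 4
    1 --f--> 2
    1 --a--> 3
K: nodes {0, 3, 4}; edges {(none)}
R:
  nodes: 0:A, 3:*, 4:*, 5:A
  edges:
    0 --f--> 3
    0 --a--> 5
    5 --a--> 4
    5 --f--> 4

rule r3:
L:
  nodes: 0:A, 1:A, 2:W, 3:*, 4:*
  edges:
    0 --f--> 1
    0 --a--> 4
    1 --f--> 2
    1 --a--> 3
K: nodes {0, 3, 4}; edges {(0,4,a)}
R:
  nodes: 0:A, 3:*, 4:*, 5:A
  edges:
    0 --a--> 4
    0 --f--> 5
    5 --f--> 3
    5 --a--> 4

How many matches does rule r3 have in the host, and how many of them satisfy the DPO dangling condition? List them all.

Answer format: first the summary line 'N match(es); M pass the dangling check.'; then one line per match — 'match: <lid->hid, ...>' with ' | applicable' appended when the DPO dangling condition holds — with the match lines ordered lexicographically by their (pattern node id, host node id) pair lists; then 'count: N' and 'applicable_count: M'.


2 match(es); 0 pass the dangling check.
match: 0->12, 1->9, 2->5, 3->7, 4->10
match: 0->14, 1->9, 2->5, 3->7, 4->13
count: 2
applicable_count: 0


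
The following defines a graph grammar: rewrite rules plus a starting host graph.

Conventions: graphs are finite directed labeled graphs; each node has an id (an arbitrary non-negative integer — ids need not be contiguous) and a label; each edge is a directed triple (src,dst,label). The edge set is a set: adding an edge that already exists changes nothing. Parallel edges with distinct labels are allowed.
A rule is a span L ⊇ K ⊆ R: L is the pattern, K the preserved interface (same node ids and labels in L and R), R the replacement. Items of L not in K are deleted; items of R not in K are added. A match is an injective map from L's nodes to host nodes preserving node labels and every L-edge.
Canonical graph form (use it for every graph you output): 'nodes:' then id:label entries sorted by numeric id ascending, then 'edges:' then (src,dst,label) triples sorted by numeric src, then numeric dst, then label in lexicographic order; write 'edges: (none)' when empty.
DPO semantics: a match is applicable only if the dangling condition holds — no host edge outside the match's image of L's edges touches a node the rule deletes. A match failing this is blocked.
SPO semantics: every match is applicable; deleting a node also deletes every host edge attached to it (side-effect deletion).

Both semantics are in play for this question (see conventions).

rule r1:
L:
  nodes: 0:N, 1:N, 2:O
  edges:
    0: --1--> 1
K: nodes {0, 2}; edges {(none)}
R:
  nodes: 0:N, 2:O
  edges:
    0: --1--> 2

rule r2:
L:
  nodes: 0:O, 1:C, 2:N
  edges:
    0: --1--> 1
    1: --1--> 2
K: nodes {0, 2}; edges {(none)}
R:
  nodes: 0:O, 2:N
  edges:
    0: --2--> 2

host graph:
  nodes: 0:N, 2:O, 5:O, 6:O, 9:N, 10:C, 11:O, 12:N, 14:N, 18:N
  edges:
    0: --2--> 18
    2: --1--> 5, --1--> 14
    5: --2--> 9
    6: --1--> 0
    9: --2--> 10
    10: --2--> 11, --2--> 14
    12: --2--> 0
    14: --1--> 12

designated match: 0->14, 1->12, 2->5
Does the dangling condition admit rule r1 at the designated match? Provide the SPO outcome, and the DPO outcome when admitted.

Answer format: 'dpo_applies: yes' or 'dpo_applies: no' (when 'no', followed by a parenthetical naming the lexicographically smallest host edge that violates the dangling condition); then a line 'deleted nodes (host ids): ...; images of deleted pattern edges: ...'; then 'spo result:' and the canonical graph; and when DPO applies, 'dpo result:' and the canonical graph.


dpo_applies: no
(the rule deletes node 12, which keeps host edge (12,0,2) outside the match image — the dangling condition fails, DPO blocks; SPO proceeds and side-deletes such edges)
deleted nodes (host ids): 12; images of deleted pattern edges: (14,12,1)
spo result:
nodes: 0:N, 2:O, 5:O, 6:O, 9:N, 10:C, 11:O, 14:N, 18:N
edges: (0,18,2); (2,5,1); (2,14,1); (5,9,2); (6,0,1); (9,10,2); (10,11,2); (10,14,2); (14,5,1)
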